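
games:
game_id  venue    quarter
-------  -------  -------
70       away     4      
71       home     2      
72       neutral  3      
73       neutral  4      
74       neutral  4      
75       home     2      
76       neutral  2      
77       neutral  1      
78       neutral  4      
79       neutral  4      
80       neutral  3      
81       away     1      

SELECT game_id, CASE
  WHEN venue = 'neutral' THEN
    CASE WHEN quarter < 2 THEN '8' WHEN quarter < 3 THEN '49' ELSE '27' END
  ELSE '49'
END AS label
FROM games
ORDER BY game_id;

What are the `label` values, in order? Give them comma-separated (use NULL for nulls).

49, 49, 27, 27, 27, 49, 49, 8, 27, 27, 27, 49

game_id=70: venue='away' → outer ELSE → 49
game_id=71: venue='home' → outer ELSE → 49
game_id=72: venue='neutral' → inner[ELSE] → 27
game_id=73: venue='neutral' → inner[ELSE] → 27
game_id=74: venue='neutral' → inner[ELSE] → 27
game_id=75: venue='home' → outer ELSE → 49
game_id=76: venue='neutral' → inner[quarter < 3] → 49
game_id=77: venue='neutral' → inner[quarter < 2] → 8
game_id=78: venue='neutral' → inner[ELSE] → 27
game_id=79: venue='neutral' → inner[ELSE] → 27
game_id=80: venue='neutral' → inner[ELSE] → 27
game_id=81: venue='away' → outer ELSE → 49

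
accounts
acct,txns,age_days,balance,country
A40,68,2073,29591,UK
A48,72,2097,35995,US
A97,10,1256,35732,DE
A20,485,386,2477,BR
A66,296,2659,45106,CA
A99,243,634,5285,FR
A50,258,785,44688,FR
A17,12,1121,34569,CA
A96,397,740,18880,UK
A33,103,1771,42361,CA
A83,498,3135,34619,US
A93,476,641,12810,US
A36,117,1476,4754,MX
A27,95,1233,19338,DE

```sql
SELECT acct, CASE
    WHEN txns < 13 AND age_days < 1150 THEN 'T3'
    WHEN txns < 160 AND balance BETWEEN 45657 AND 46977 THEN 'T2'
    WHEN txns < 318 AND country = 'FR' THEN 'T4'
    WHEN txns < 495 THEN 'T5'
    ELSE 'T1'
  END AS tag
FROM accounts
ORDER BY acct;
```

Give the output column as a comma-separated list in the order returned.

T3, T5, T5, T5, T5, T5, T5, T4, T5, T1, T5, T5, T5, T4

acct=A17: txns < 13 AND age_days < 1150 → T3
acct=A20: txns < 495 → T5
acct=A27: txns < 495 → T5
acct=A33: txns < 495 → T5
acct=A36: txns < 495 → T5
acct=A40: txns < 495 → T5
acct=A48: txns < 495 → T5
acct=A50: txns < 318 AND country = 'FR' → T4
acct=A66: txns < 495 → T5
acct=A83: ELSE → T1
acct=A93: txns < 495 → T5
acct=A96: txns < 495 → T5
acct=A97: txns < 495 → T5
acct=A99: txns < 318 AND country = 'FR' → T4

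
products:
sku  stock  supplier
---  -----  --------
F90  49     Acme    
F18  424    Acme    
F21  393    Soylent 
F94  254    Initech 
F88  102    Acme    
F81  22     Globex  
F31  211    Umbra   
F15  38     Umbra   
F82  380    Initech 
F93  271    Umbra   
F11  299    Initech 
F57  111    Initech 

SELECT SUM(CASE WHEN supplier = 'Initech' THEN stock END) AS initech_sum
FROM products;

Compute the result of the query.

sku=F90: ✗
sku=F18: ✗
sku=F21: ✗
sku=F94: ✓ → 254
sku=F88: ✗
sku=F81: ✗
sku=F31: ✗
sku=F15: ✗
sku=F82: ✓ → 380
sku=F93: ✗
sku=F11: ✓ → 299
sku=F57: ✓ → 111
initech_sum = 254 + 380 + 299 + 111 = 1044

1044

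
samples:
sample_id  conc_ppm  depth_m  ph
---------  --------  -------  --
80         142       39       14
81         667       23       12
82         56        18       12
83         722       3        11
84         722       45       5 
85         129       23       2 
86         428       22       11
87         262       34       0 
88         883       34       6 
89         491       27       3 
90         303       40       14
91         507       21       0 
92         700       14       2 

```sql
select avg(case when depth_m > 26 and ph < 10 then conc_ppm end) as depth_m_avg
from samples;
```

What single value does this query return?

sample_id=80: ✗
sample_id=81: ✗
sample_id=82: ✗
sample_id=83: ✗
sample_id=84: ✓ → 722
sample_id=85: ✗
sample_id=86: ✗
sample_id=87: ✓ → 262
sample_id=88: ✓ → 883
sample_id=89: ✓ → 491
sample_id=90: ✗
sample_id=91: ✗
sample_id=92: ✗
depth_m_avg = (722 + 262 + 883 + 491) / 4 = 589.5

589.5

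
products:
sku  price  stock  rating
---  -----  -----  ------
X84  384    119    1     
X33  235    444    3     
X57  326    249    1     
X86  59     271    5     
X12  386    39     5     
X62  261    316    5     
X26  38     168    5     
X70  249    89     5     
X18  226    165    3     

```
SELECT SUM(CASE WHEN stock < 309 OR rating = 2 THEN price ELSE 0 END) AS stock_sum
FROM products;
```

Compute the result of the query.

1668

sku=X84: ✓ → 384
sku=X33: ✗
sku=X57: ✓ → 326
sku=X86: ✓ → 59
sku=X12: ✓ → 386
sku=X62: ✗
sku=X26: ✓ → 38
sku=X70: ✓ → 249
sku=X18: ✓ → 226
stock_sum = 384 + 326 + 59 + 386 + 38 + 249 + 226 = 1668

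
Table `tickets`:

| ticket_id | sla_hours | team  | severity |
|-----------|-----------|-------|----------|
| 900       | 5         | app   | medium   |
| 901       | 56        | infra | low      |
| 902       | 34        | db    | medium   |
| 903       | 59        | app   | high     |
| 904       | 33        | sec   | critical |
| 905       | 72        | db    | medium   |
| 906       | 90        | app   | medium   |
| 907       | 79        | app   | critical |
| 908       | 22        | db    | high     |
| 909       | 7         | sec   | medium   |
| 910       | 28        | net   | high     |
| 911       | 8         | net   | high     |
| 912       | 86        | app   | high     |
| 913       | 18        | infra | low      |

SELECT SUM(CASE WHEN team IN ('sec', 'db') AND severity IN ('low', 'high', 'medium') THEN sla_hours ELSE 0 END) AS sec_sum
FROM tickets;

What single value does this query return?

135

ticket_id=900: ✗
ticket_id=901: ✗
ticket_id=902: ✓ → 34
ticket_id=903: ✗
ticket_id=904: ✗
ticket_id=905: ✓ → 72
ticket_id=906: ✗
ticket_id=907: ✗
ticket_id=908: ✓ → 22
ticket_id=909: ✓ → 7
ticket_id=910: ✗
ticket_id=911: ✗
ticket_id=912: ✗
ticket_id=913: ✗
sec_sum = 34 + 72 + 22 + 7 = 135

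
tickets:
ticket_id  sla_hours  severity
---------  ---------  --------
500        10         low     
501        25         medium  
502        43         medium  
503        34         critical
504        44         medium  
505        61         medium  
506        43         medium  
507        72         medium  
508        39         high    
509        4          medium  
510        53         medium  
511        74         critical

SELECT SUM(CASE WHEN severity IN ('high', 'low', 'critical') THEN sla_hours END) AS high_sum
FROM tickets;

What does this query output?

157

ticket_id=500: ✓ → 10
ticket_id=501: ✗
ticket_id=502: ✗
ticket_id=503: ✓ → 34
ticket_id=504: ✗
ticket_id=505: ✗
ticket_id=506: ✗
ticket_id=507: ✗
ticket_id=508: ✓ → 39
ticket_id=509: ✗
ticket_id=510: ✗
ticket_id=511: ✓ → 74
high_sum = 10 + 34 + 39 + 74 = 157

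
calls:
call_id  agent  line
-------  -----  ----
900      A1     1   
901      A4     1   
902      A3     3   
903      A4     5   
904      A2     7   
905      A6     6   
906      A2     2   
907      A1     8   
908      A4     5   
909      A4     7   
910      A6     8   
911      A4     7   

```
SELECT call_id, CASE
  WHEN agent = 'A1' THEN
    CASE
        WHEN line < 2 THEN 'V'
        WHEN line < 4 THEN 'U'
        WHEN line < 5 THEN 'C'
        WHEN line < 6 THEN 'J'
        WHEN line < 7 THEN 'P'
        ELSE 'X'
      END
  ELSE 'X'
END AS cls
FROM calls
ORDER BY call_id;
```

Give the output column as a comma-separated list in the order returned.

call_id=900: agent='A1' → inner[line < 2] → V
call_id=901: agent='A4' → outer ELSE → X
call_id=902: agent='A3' → outer ELSE → X
call_id=903: agent='A4' → outer ELSE → X
call_id=904: agent='A2' → outer ELSE → X
call_id=905: agent='A6' → outer ELSE → X
call_id=906: agent='A2' → outer ELSE → X
call_id=907: agent='A1' → inner[ELSE] → X
call_id=908: agent='A4' → outer ELSE → X
call_id=909: agent='A4' → outer ELSE → X
call_id=910: agent='A6' → outer ELSE → X
call_id=911: agent='A4' → outer ELSE → X

V, X, X, X, X, X, X, X, X, X, X, X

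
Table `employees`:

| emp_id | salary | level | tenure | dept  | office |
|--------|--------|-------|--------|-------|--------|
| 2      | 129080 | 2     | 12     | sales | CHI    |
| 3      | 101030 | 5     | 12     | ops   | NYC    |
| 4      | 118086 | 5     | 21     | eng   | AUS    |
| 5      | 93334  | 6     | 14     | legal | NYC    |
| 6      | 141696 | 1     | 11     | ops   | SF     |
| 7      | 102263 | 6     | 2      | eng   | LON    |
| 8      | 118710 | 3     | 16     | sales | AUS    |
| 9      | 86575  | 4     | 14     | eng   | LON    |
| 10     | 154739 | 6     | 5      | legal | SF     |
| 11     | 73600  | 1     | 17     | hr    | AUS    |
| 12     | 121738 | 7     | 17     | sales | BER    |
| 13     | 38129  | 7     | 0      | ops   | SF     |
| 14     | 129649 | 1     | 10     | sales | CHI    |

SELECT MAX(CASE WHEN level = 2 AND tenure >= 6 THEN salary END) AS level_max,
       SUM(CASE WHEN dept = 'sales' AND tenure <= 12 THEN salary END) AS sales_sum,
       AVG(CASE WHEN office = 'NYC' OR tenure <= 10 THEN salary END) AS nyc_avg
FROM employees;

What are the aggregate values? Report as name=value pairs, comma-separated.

level_max=129080, sales_sum=258729, nyc_avg=103190.6666666667

[level_max: level = 2 AND tenure >= 6]
emp_id=2: ✓ → 129080
emp_id=3: ✗
emp_id=4: ✗
emp_id=5: ✗
emp_id=6: ✗
emp_id=7: ✗
emp_id=8: ✗
emp_id=9: ✗
emp_id=10: ✗
emp_id=11: ✗
emp_id=12: ✗
emp_id=13: ✗
emp_id=14: ✗
level_max = MAX(129080) = 129080
—
[sales_sum: dept = 'sales' AND tenure <= 12]
emp_id=2: ✓ → 129080
emp_id=3: ✗
emp_id=4: ✗
emp_id=5: ✗
emp_id=6: ✗
emp_id=7: ✗
emp_id=8: ✗
emp_id=9: ✗
emp_id=10: ✗
emp_id=11: ✗
emp_id=12: ✗
emp_id=13: ✗
emp_id=14: ✓ → 129649
sales_sum = 129080 + 129649 = 258729
—
[nyc_avg: office = 'NYC' OR tenure <= 10]
emp_id=2: ✗
emp_id=3: ✓ → 101030
emp_id=4: ✗
emp_id=5: ✓ → 93334
emp_id=6: ✗
emp_id=7: ✓ → 102263
emp_id=8: ✗
emp_id=9: ✗
emp_id=10: ✓ → 154739
emp_id=11: ✗
emp_id=12: ✗
emp_id=13: ✓ → 38129
emp_id=14: ✓ → 129649
nyc_avg = (101030 + 93334 + 102263 + 154739 + 38129 + 129649) / 6 = 103190.6666666667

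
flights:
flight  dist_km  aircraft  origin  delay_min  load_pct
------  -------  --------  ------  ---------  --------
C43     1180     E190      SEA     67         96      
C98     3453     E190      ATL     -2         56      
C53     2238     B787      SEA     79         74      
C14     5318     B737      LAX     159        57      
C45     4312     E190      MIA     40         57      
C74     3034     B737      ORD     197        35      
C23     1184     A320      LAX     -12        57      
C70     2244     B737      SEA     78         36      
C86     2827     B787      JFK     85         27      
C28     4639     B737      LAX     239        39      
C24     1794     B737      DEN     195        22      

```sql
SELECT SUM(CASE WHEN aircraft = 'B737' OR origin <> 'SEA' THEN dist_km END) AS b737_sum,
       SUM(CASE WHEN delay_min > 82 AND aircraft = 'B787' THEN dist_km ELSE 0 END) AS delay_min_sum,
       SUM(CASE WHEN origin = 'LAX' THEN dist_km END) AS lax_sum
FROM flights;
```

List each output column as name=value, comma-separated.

b737_sum=28805, delay_min_sum=2827, lax_sum=11141

[b737_sum: aircraft = 'B737' OR origin <> 'SEA']
flight=C43: ✗
flight=C98: ✓ → 3453
flight=C53: ✗
flight=C14: ✓ → 5318
flight=C45: ✓ → 4312
flight=C74: ✓ → 3034
flight=C23: ✓ → 1184
flight=C70: ✓ → 2244
flight=C86: ✓ → 2827
flight=C28: ✓ → 4639
flight=C24: ✓ → 1794
b737_sum = 3453 + 5318 + 4312 + 3034 + 1184 + 2244 + 2827 + 4639 + 1794 = 28805
—
[delay_min_sum: delay_min > 82 AND aircraft = 'B787']
flight=C43: ✗
flight=C98: ✗
flight=C53: ✗
flight=C14: ✗
flight=C45: ✗
flight=C74: ✗
flight=C23: ✗
flight=C70: ✗
flight=C86: ✓ → 2827
flight=C28: ✗
flight=C24: ✗
delay_min_sum = 2827
—
[lax_sum: origin = 'LAX']
flight=C43: ✗
flight=C98: ✗
flight=C53: ✗
flight=C14: ✓ → 5318
flight=C45: ✗
flight=C74: ✗
flight=C23: ✓ → 1184
flight=C70: ✗
flight=C86: ✗
flight=C28: ✓ → 4639
flight=C24: ✗
lax_sum = 5318 + 1184 + 4639 = 11141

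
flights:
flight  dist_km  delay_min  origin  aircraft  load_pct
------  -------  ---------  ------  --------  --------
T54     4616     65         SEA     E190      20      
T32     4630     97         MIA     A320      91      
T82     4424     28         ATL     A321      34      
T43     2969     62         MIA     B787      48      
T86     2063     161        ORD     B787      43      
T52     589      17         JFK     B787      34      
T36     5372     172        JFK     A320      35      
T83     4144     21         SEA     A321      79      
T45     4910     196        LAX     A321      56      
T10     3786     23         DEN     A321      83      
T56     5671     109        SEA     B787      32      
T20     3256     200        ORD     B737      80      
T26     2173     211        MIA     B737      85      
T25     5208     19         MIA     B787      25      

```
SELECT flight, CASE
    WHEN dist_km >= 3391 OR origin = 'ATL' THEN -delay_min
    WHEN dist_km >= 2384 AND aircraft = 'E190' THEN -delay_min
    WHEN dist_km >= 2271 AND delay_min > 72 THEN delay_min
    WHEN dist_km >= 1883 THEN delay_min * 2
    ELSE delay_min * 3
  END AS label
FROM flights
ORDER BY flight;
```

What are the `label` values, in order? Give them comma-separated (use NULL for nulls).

-23, 200, -19, 422, -97, -172, 124, -196, 51, -65, -109, -28, -21, 322

flight=T10: dist_km >= 3391 OR origin = 'ATL' → -23
flight=T20: dist_km >= 2271 AND delay_min > 72 → 200
flight=T25: dist_km >= 3391 OR origin = 'ATL' → -19
flight=T26: dist_km >= 1883 → 422
flight=T32: dist_km >= 3391 OR origin = 'ATL' → -97
flight=T36: dist_km >= 3391 OR origin = 'ATL' → -172
flight=T43: dist_km >= 1883 → 124
flight=T45: dist_km >= 3391 OR origin = 'ATL' → -196
flight=T52: ELSE → 51
flight=T54: dist_km >= 3391 OR origin = 'ATL' → -65
flight=T56: dist_km >= 3391 OR origin = 'ATL' → -109
flight=T82: dist_km >= 3391 OR origin = 'ATL' → -28
flight=T83: dist_km >= 3391 OR origin = 'ATL' → -21
flight=T86: dist_km >= 1883 → 322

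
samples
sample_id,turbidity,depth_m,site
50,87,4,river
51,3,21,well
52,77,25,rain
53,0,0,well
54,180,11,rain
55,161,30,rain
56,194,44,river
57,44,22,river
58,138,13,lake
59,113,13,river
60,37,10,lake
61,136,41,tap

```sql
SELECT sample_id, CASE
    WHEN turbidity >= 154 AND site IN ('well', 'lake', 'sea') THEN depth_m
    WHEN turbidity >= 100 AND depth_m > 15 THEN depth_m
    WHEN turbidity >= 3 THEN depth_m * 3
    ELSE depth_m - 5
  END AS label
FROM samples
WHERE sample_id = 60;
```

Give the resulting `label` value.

30

sample_id = 60: turbidity=37, depth_m=10, site=lake.
turbidity >= 154 AND site IN ('well', 'lake', 'sea') → false
turbidity >= 100 AND depth_m > 15 → false
turbidity >= 3 → true → 30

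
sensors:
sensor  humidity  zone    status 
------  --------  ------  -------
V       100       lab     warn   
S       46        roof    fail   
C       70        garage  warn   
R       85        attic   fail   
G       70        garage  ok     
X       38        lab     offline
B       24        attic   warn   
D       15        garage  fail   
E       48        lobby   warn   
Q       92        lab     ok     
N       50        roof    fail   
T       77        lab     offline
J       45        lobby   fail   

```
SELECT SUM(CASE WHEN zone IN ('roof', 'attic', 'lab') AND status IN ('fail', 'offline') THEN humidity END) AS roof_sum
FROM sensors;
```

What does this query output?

sensor=V: ✗
sensor=S: ✓ → 46
sensor=C: ✗
sensor=R: ✓ → 85
sensor=G: ✗
sensor=X: ✓ → 38
sensor=B: ✗
sensor=D: ✗
sensor=E: ✗
sensor=Q: ✗
sensor=N: ✓ → 50
sensor=T: ✓ → 77
sensor=J: ✗
roof_sum = 46 + 85 + 38 + 50 + 77 = 296

296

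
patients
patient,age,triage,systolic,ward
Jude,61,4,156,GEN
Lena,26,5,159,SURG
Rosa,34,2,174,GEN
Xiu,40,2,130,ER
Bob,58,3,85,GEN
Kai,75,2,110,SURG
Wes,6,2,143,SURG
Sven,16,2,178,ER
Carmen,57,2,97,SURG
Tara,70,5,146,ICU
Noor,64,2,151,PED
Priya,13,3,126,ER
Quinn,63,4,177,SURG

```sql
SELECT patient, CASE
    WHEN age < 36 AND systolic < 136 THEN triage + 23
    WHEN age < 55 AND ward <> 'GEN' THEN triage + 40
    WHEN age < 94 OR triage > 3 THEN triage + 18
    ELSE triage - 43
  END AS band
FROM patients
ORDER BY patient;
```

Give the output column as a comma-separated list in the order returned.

21, 20, 22, 20, 45, 20, 26, 22, 20, 42, 23, 42, 42

patient=Bob: age < 94 OR triage > 3 → 21
patient=Carmen: age < 94 OR triage > 3 → 20
patient=Jude: age < 94 OR triage > 3 → 22
patient=Kai: age < 94 OR triage > 3 → 20
patient=Lena: age < 55 AND ward <> 'GEN' → 45
patient=Noor: age < 94 OR triage > 3 → 20
patient=Priya: age < 36 AND systolic < 136 → 26
patient=Quinn: age < 94 OR triage > 3 → 22
patient=Rosa: age < 94 OR triage > 3 → 20
patient=Sven: age < 55 AND ward <> 'GEN' → 42
patient=Tara: age < 94 OR triage > 3 → 23
patient=Wes: age < 55 AND ward <> 'GEN' → 42
patient=Xiu: age < 55 AND ward <> 'GEN' → 42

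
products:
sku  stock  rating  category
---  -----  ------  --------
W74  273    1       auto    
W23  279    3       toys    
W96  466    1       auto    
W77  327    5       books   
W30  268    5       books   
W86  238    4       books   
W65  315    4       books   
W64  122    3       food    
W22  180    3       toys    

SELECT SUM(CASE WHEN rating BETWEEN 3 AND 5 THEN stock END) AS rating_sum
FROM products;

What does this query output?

sku=W74: ✗
sku=W23: ✓ → 279
sku=W96: ✗
sku=W77: ✓ → 327
sku=W30: ✓ → 268
sku=W86: ✓ → 238
sku=W65: ✓ → 315
sku=W64: ✓ → 122
sku=W22: ✓ → 180
rating_sum = 279 + 327 + 268 + 238 + 315 + 122 + 180 = 1729

1729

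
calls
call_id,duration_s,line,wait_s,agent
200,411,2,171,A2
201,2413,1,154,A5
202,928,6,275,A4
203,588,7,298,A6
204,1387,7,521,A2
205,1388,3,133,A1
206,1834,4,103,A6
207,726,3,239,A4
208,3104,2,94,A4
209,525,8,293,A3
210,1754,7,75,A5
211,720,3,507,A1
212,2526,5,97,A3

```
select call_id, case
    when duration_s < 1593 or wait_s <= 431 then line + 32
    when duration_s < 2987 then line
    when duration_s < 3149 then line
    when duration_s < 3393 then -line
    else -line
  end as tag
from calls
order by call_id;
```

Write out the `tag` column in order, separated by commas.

34, 33, 38, 39, 39, 35, 36, 35, 34, 40, 39, 35, 37

call_id=200: duration_s < 1593 or wait_s <= 431 → 34
call_id=201: duration_s < 1593 or wait_s <= 431 → 33
call_id=202: duration_s < 1593 or wait_s <= 431 → 38
call_id=203: duration_s < 1593 or wait_s <= 431 → 39
call_id=204: duration_s < 1593 or wait_s <= 431 → 39
call_id=205: duration_s < 1593 or wait_s <= 431 → 35
call_id=206: duration_s < 1593 or wait_s <= 431 → 36
call_id=207: duration_s < 1593 or wait_s <= 431 → 35
call_id=208: duration_s < 1593 or wait_s <= 431 → 34
call_id=209: duration_s < 1593 or wait_s <= 431 → 40
call_id=210: duration_s < 1593 or wait_s <= 431 → 39
call_id=211: duration_s < 1593 or wait_s <= 431 → 35
call_id=212: duration_s < 1593 or wait_s <= 431 → 37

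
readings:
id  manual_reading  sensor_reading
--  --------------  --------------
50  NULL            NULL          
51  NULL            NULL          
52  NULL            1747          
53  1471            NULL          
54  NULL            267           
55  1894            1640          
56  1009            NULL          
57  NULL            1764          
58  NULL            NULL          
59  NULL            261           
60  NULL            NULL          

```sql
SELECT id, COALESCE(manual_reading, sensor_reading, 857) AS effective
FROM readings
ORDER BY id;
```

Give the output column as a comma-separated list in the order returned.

id=50: manual_reading=NULL, sensor_reading=NULL, → literal 857 → 857
id=51: manual_reading=NULL, sensor_reading=NULL, → literal 857 → 857
id=52: manual_reading=NULL, sensor_reading=1747 → 1747
id=53: manual_reading=1471 → 1471
id=54: manual_reading=NULL, sensor_reading=267 → 267
id=55: manual_reading=1894 → 1894
id=56: manual_reading=1009 → 1009
id=57: manual_reading=NULL, sensor_reading=1764 → 1764
id=58: manual_reading=NULL, sensor_reading=NULL, → literal 857 → 857
id=59: manual_reading=NULL, sensor_reading=261 → 261
id=60: manual_reading=NULL, sensor_reading=NULL, → literal 857 → 857

857, 857, 1747, 1471, 267, 1894, 1009, 1764, 857, 261, 857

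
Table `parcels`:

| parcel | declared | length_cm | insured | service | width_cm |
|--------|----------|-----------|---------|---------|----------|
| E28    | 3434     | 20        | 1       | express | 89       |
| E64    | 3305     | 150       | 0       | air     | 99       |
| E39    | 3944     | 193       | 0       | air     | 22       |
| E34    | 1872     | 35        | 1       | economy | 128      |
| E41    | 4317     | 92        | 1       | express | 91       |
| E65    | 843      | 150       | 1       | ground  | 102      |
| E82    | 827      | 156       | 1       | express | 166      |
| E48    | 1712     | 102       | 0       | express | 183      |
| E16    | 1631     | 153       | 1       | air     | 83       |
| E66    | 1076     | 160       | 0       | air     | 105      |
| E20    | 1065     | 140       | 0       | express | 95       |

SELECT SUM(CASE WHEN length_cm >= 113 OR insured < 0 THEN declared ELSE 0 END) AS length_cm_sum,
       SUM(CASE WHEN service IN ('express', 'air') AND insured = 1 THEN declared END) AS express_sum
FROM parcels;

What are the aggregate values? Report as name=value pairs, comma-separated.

length_cm_sum=12691, express_sum=10209

[length_cm_sum: length_cm >= 113 OR insured < 0]
parcel=E28: ✗
parcel=E64: ✓ → 3305
parcel=E39: ✓ → 3944
parcel=E34: ✗
parcel=E41: ✗
parcel=E65: ✓ → 843
parcel=E82: ✓ → 827
parcel=E48: ✗
parcel=E16: ✓ → 1631
parcel=E66: ✓ → 1076
parcel=E20: ✓ → 1065
length_cm_sum = 3305 + 3944 + 843 + 827 + 1631 + 1076 + 1065 = 12691
—
[express_sum: service IN ('express', 'air') AND insured = 1]
parcel=E28: ✓ → 3434
parcel=E64: ✗
parcel=E39: ✗
parcel=E34: ✗
parcel=E41: ✓ → 4317
parcel=E65: ✗
parcel=E82: ✓ → 827
parcel=E48: ✗
parcel=E16: ✓ → 1631
parcel=E66: ✗
parcel=E20: ✗
express_sum = 3434 + 4317 + 827 + 1631 = 10209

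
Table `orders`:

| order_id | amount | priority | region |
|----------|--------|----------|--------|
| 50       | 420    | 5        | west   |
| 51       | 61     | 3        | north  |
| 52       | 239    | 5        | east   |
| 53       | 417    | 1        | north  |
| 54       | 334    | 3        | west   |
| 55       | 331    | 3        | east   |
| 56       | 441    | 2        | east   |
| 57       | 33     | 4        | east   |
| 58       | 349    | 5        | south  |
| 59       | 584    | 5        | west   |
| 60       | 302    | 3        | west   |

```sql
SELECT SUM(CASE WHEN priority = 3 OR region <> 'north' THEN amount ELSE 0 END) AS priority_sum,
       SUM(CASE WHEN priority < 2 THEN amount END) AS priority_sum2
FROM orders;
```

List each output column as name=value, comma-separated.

[priority_sum: priority = 3 OR region <> 'north']
order_id=50: ✓ → 420
order_id=51: ✓ → 61
order_id=52: ✓ → 239
order_id=53: ✗
order_id=54: ✓ → 334
order_id=55: ✓ → 331
order_id=56: ✓ → 441
order_id=57: ✓ → 33
order_id=58: ✓ → 349
order_id=59: ✓ → 584
order_id=60: ✓ → 302
priority_sum = 420 + 61 + 239 + 334 + 331 + 441 + 33 + 349 + 584 + 302 = 3094
—
[priority_sum2: priority < 2]
order_id=50: ✗
order_id=51: ✗
order_id=52: ✗
order_id=53: ✓ → 417
order_id=54: ✗
order_id=55: ✗
order_id=56: ✗
order_id=57: ✗
order_id=58: ✗
order_id=59: ✗
order_id=60: ✗
priority_sum2 = 417

priority_sum=3094, priority_sum2=417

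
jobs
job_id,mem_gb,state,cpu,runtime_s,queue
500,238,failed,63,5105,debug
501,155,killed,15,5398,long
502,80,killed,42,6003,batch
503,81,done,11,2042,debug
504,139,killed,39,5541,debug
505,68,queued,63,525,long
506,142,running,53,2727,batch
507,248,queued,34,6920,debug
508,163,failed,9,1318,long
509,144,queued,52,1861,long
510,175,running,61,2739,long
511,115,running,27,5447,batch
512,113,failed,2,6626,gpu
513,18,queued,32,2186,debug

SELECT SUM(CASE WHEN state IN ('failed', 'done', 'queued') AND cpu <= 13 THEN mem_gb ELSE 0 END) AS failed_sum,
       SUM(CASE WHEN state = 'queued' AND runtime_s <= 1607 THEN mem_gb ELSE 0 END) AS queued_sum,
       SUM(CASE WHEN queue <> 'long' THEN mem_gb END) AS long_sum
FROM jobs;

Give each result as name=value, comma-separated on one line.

failed_sum=357, queued_sum=68, long_sum=1174

[failed_sum: state IN ('failed', 'done', 'queued') AND cpu <= 13]
job_id=500: ✗
job_id=501: ✗
job_id=502: ✗
job_id=503: ✓ → 81
job_id=504: ✗
job_id=505: ✗
job_id=506: ✗
job_id=507: ✗
job_id=508: ✓ → 163
job_id=509: ✗
job_id=510: ✗
job_id=511: ✗
job_id=512: ✓ → 113
job_id=513: ✗
failed_sum = 81 + 163 + 113 = 357
—
[queued_sum: state = 'queued' AND runtime_s <= 1607]
job_id=500: ✗
job_id=501: ✗
job_id=502: ✗
job_id=503: ✗
job_id=504: ✗
job_id=505: ✓ → 68
job_id=506: ✗
job_id=507: ✗
job_id=508: ✗
job_id=509: ✗
job_id=510: ✗
job_id=511: ✗
job_id=512: ✗
job_id=513: ✗
queued_sum = 68
—
[long_sum: queue <> 'long']
job_id=500: ✓ → 238
job_id=501: ✗
job_id=502: ✓ → 80
job_id=503: ✓ → 81
job_id=504: ✓ → 139
job_id=505: ✗
job_id=506: ✓ → 142
job_id=507: ✓ → 248
job_id=508: ✗
job_id=509: ✗
job_id=510: ✗
job_id=511: ✓ → 115
job_id=512: ✓ → 113
job_id=513: ✓ → 18
long_sum = 238 + 80 + 81 + 139 + 142 + 248 + 115 + 113 + 18 = 1174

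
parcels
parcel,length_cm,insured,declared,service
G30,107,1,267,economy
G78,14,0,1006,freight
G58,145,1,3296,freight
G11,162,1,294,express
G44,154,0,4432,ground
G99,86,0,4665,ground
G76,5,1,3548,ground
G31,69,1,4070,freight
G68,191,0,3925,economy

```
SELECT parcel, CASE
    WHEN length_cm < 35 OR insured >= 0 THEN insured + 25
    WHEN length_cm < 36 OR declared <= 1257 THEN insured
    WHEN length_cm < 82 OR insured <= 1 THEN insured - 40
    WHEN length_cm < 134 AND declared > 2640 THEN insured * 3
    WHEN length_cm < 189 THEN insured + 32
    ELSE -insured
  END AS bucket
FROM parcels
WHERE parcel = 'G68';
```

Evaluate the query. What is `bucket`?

parcel = G68: length_cm=191, insured=0, declared=3925, service=economy.
length_cm < 35 OR insured >= 0 → true → 25

25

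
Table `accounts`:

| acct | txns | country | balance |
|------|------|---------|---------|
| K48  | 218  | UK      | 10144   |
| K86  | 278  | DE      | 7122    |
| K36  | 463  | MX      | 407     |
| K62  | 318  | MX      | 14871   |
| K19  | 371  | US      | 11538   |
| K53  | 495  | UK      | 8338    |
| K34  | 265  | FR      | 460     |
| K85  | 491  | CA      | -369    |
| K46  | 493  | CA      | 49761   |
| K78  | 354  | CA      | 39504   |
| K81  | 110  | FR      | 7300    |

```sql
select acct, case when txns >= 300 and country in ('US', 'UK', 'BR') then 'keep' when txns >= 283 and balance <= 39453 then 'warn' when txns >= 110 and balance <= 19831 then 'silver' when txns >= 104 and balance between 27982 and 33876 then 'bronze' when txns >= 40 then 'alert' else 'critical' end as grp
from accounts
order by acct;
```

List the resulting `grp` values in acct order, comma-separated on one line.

acct=K19: txns >= 300 and country in ('US', 'UK', 'BR') → keep
acct=K34: txns >= 110 and balance <= 19831 → silver
acct=K36: txns >= 283 and balance <= 39453 → warn
acct=K46: txns >= 40 → alert
acct=K48: txns >= 110 and balance <= 19831 → silver
acct=K53: txns >= 300 and country in ('US', 'UK', 'BR') → keep
acct=K62: txns >= 283 and balance <= 39453 → warn
acct=K78: txns >= 40 → alert
acct=K81: txns >= 110 and balance <= 19831 → silver
acct=K85: txns >= 283 and balance <= 39453 → warn
acct=K86: txns >= 110 and balance <= 19831 → silver

keep, silver, warn, alert, silver, keep, warn, alert, silver, warn, silver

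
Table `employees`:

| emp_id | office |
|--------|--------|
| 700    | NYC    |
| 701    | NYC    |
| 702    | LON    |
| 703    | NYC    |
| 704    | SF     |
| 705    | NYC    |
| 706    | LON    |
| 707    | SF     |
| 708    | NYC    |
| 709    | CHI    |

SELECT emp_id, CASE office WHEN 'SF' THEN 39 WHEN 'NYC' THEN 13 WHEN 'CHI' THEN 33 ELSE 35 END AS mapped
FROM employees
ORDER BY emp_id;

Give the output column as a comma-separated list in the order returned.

emp_id=700: office='NYC' → 13
emp_id=701: office='NYC' → 13
emp_id=702: ELSE → 35
emp_id=703: office='NYC' → 13
emp_id=704: office='SF' → 39
emp_id=705: office='NYC' → 13
emp_id=706: ELSE → 35
emp_id=707: office='SF' → 39
emp_id=708: office='NYC' → 13
emp_id=709: office='CHI' → 33

13, 13, 35, 13, 39, 13, 35, 39, 13, 33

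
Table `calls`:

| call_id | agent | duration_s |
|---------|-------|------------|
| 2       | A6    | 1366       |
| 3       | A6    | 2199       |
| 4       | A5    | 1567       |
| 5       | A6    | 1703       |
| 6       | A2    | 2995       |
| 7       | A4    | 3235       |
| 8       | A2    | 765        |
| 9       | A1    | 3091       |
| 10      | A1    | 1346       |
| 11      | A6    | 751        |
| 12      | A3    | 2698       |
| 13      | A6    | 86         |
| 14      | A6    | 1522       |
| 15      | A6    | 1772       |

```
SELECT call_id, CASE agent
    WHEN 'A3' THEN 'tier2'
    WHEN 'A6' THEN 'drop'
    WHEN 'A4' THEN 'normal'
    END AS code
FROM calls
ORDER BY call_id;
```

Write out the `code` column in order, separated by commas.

drop, drop, NULL, drop, NULL, normal, NULL, NULL, NULL, drop, tier2, drop, drop, drop

call_id=2: agent='A6' → drop
call_id=3: agent='A6' → drop
call_id=4: (no match → NULL) → NULL
call_id=5: agent='A6' → drop
call_id=6: (no match → NULL) → NULL
call_id=7: agent='A4' → normal
call_id=8: (no match → NULL) → NULL
call_id=9: (no match → NULL) → NULL
call_id=10: (no match → NULL) → NULL
call_id=11: agent='A6' → drop
call_id=12: agent='A3' → tier2
call_id=13: agent='A6' → drop
call_id=14: agent='A6' → drop
call_id=15: agent='A6' → drop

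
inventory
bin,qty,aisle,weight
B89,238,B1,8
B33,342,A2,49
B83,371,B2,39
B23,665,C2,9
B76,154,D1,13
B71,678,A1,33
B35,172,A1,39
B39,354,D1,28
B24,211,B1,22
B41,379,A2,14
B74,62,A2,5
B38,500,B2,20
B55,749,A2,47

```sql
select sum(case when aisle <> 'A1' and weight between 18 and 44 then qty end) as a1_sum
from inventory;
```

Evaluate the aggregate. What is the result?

1436

bin=B89: ✗
bin=B33: ✗
bin=B83: ✓ → 371
bin=B23: ✗
bin=B76: ✗
bin=B71: ✗
bin=B35: ✗
bin=B39: ✓ → 354
bin=B24: ✓ → 211
bin=B41: ✗
bin=B74: ✗
bin=B38: ✓ → 500
bin=B55: ✗
a1_sum = 371 + 354 + 211 + 500 = 1436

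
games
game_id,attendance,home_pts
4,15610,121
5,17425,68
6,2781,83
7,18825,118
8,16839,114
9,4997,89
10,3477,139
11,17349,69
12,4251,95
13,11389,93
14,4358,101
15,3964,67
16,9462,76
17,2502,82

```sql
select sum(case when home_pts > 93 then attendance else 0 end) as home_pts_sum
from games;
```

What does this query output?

63360

game_id=4: ✓ → 15610
game_id=5: ✗
game_id=6: ✗
game_id=7: ✓ → 18825
game_id=8: ✓ → 16839
game_id=9: ✗
game_id=10: ✓ → 3477
game_id=11: ✗
game_id=12: ✓ → 4251
game_id=13: ✗
game_id=14: ✓ → 4358
game_id=15: ✗
game_id=16: ✗
game_id=17: ✗
home_pts_sum = 15610 + 18825 + 16839 + 3477 + 4251 + 4358 = 63360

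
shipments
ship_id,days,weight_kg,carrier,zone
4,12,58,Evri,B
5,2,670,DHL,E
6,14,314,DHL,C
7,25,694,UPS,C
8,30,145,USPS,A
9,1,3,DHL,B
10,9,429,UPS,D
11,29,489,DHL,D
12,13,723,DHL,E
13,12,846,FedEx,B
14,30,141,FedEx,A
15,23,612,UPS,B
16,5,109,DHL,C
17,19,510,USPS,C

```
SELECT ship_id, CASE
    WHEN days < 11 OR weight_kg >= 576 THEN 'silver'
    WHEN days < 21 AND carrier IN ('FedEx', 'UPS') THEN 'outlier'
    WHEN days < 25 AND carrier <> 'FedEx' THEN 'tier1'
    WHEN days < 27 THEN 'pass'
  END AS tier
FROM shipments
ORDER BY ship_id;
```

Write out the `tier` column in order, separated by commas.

ship_id=4: days < 25 AND carrier <> 'FedEx' → tier1
ship_id=5: days < 11 OR weight_kg >= 576 → silver
ship_id=6: days < 25 AND carrier <> 'FedEx' → tier1
ship_id=7: days < 11 OR weight_kg >= 576 → silver
ship_id=8: (no match → NULL) → NULL
ship_id=9: days < 11 OR weight_kg >= 576 → silver
ship_id=10: days < 11 OR weight_kg >= 576 → silver
ship_id=11: (no match → NULL) → NULL
ship_id=12: days < 11 OR weight_kg >= 576 → silver
ship_id=13: days < 11 OR weight_kg >= 576 → silver
ship_id=14: (no match → NULL) → NULL
ship_id=15: days < 11 OR weight_kg >= 576 → silver
ship_id=16: days < 11 OR weight_kg >= 576 → silver
ship_id=17: days < 25 AND carrier <> 'FedEx' → tier1

tier1, silver, tier1, silver, NULL, silver, silver, NULL, silver, silver, NULL, silver, silver, tier1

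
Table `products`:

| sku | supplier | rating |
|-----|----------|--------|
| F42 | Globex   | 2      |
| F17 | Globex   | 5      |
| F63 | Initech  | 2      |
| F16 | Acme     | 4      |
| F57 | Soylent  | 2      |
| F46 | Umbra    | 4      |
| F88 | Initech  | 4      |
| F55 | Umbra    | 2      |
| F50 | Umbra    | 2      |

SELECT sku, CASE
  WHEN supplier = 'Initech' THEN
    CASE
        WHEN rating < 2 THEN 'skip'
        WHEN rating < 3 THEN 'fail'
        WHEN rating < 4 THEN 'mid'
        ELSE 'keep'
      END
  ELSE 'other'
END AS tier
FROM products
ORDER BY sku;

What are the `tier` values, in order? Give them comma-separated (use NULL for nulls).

other, other, other, other, other, other, other, fail, keep

sku=F16: supplier='Acme' → outer ELSE → other
sku=F17: supplier='Globex' → outer ELSE → other
sku=F42: supplier='Globex' → outer ELSE → other
sku=F46: supplier='Umbra' → outer ELSE → other
sku=F50: supplier='Umbra' → outer ELSE → other
sku=F55: supplier='Umbra' → outer ELSE → other
sku=F57: supplier='Soylent' → outer ELSE → other
sku=F63: supplier='Initech' → inner[rating < 3] → fail
sku=F88: supplier='Initech' → inner[ELSE] → keep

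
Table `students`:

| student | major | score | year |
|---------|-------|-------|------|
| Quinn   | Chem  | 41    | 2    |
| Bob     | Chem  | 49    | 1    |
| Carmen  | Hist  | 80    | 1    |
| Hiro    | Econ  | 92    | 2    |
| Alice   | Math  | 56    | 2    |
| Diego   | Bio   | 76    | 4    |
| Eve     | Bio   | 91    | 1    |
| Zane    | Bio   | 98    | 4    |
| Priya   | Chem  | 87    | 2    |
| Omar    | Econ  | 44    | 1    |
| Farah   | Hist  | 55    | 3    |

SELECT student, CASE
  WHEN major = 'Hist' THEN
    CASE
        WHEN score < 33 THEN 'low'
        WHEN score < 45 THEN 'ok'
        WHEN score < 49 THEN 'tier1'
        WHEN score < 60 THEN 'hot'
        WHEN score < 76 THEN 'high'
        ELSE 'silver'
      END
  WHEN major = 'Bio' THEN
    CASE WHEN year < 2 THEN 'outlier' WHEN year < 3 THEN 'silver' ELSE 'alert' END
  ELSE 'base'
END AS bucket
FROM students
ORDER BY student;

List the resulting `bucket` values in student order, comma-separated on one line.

student=Alice: major='Math' → outer ELSE → base
student=Bob: major='Chem' → outer ELSE → base
student=Carmen: major='Hist' → inner[ELSE] → silver
student=Diego: major='Bio' → inner[ELSE] → alert
student=Eve: major='Bio' → inner[year < 2] → outlier
student=Farah: major='Hist' → inner[score < 60] → hot
student=Hiro: major='Econ' → outer ELSE → base
student=Omar: major='Econ' → outer ELSE → base
student=Priya: major='Chem' → outer ELSE → base
student=Quinn: major='Chem' → outer ELSE → base
student=Zane: major='Bio' → inner[ELSE] → alert

base, base, silver, alert, outlier, hot, base, base, base, base, alert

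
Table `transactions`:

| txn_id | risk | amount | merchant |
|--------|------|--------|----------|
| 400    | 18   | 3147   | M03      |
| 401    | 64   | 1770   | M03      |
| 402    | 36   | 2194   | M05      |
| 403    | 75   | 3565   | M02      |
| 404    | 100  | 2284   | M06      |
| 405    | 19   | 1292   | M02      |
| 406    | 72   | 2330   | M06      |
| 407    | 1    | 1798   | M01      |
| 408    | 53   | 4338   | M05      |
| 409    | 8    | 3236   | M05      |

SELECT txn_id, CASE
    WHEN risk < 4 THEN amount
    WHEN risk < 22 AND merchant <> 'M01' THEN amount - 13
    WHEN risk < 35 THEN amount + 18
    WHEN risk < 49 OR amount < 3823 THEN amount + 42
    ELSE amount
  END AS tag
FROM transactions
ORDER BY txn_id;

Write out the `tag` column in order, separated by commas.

txn_id=400: risk < 22 AND merchant <> 'M01' → 3134
txn_id=401: risk < 49 OR amount < 3823 → 1812
txn_id=402: risk < 49 OR amount < 3823 → 2236
txn_id=403: risk < 49 OR amount < 3823 → 3607
txn_id=404: risk < 49 OR amount < 3823 → 2326
txn_id=405: risk < 22 AND merchant <> 'M01' → 1279
txn_id=406: risk < 49 OR amount < 3823 → 2372
txn_id=407: risk < 4 → 1798
txn_id=408: ELSE → 4338
txn_id=409: risk < 22 AND merchant <> 'M01' → 3223

3134, 1812, 2236, 3607, 2326, 1279, 2372, 1798, 4338, 3223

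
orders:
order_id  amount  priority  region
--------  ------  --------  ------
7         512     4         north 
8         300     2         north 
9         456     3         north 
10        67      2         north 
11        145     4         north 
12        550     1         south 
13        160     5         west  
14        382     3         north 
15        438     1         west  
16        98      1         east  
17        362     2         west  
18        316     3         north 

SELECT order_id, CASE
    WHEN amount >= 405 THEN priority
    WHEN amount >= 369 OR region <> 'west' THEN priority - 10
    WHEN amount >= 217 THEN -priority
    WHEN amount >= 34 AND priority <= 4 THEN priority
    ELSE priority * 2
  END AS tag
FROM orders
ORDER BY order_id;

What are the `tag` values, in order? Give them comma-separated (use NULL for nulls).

order_id=7: amount >= 405 → 4
order_id=8: amount >= 369 OR region <> 'west' → -8
order_id=9: amount >= 405 → 3
order_id=10: amount >= 369 OR region <> 'west' → -8
order_id=11: amount >= 369 OR region <> 'west' → -6
order_id=12: amount >= 405 → 1
order_id=13: ELSE → 10
order_id=14: amount >= 369 OR region <> 'west' → -7
order_id=15: amount >= 405 → 1
order_id=16: amount >= 369 OR region <> 'west' → -9
order_id=17: amount >= 217 → -2
order_id=18: amount >= 369 OR region <> 'west' → -7

4, -8, 3, -8, -6, 1, 10, -7, 1, -9, -2, -7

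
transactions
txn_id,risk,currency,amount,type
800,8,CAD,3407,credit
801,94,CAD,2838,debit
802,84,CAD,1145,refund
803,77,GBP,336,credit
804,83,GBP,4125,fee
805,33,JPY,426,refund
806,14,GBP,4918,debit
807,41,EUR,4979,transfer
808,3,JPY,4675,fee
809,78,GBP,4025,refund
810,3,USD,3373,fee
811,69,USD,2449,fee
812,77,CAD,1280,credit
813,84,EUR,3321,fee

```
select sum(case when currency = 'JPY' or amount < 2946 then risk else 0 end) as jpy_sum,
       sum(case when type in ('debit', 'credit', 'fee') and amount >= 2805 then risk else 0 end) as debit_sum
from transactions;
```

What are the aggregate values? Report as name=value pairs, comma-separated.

[jpy_sum: currency = 'JPY' or amount < 2946]
txn_id=800: ✗
txn_id=801: ✓ → 94
txn_id=802: ✓ → 84
txn_id=803: ✓ → 77
txn_id=804: ✗
txn_id=805: ✓ → 33
txn_id=806: ✗
txn_id=807: ✗
txn_id=808: ✓ → 3
txn_id=809: ✗
txn_id=810: ✗
txn_id=811: ✓ → 69
txn_id=812: ✓ → 77
txn_id=813: ✗
jpy_sum = 94 + 84 + 77 + 33 + 3 + 69 + 77 = 437
—
[debit_sum: type in ('debit', 'credit', 'fee') and amount >= 2805]
txn_id=800: ✓ → 8
txn_id=801: ✓ → 94
txn_id=802: ✗
txn_id=803: ✗
txn_id=804: ✓ → 83
txn_id=805: ✗
txn_id=806: ✓ → 14
txn_id=807: ✗
txn_id=808: ✓ → 3
txn_id=809: ✗
txn_id=810: ✓ → 3
txn_id=811: ✗
txn_id=812: ✗
txn_id=813: ✓ → 84
debit_sum = 8 + 94 + 83 + 14 + 3 + 3 + 84 = 289

jpy_sum=437, debit_sum=289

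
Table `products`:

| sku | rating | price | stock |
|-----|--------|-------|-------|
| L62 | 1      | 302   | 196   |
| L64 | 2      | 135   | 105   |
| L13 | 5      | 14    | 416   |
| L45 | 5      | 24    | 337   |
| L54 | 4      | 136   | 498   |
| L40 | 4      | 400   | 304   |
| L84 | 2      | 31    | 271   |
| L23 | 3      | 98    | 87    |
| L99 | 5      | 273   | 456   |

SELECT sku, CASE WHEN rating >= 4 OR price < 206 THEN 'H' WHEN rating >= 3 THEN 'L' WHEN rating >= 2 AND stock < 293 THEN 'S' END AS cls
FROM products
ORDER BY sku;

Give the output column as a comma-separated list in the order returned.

H, H, H, H, H, NULL, H, H, H

sku=L13: rating >= 4 OR price < 206 → H
sku=L23: rating >= 4 OR price < 206 → H
sku=L40: rating >= 4 OR price < 206 → H
sku=L45: rating >= 4 OR price < 206 → H
sku=L54: rating >= 4 OR price < 206 → H
sku=L62: (no match → NULL) → NULL
sku=L64: rating >= 4 OR price < 206 → H
sku=L84: rating >= 4 OR price < 206 → H
sku=L99: rating >= 4 OR price < 206 → H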